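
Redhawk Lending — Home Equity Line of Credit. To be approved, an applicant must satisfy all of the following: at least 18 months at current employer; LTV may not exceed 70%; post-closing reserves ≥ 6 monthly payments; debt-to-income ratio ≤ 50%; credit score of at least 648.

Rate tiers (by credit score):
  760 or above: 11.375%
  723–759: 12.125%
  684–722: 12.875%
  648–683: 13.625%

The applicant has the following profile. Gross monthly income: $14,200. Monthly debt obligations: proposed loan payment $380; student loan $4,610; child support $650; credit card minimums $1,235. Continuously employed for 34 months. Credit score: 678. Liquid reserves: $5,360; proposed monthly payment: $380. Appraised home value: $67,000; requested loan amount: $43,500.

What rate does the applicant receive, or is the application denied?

Credit score 678 ≥ 648 (meets minimum)
Loan-to-value = 43,500/67,000 = 64.9% — pass (70% max)
Total monthly debts = (380 + 4,610 + 650 + 1,235) = 6,875. Debt-to-income = 6,875/14,200 = 48.4% — meets 50% limit
Liquid reserves cover 5,360/380 = 14.1 months — ≥ 6 required
Employment 34 ≥ 18 months
All requirements met. Score 678 falls in the 648–683 tier → 13.625%.

Approved at 13.625%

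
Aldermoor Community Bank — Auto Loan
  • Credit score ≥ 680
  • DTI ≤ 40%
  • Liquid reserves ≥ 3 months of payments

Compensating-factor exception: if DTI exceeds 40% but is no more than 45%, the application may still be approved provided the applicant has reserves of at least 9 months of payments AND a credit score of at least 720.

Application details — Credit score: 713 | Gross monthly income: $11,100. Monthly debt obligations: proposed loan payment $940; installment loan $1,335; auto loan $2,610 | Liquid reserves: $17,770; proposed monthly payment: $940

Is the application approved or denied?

Denied

Credit score 713 ≥ 680 (meets base)
Total debts = (940 + 1,335 + 2,610) = 4,885. DTI: 4,885 ÷ 11,100 = 44%, over the 40% base limit.
Reserves: 17,770 ÷ 940 = 18.9 months (meets 3-month minimum)
44% falls in the override range (40%–45%), so the compensating-factor test applies.
Override check — reserves: 18.9 mo (ok); score: 713 (below 720).
Override conditions not both satisfied; exception does not apply.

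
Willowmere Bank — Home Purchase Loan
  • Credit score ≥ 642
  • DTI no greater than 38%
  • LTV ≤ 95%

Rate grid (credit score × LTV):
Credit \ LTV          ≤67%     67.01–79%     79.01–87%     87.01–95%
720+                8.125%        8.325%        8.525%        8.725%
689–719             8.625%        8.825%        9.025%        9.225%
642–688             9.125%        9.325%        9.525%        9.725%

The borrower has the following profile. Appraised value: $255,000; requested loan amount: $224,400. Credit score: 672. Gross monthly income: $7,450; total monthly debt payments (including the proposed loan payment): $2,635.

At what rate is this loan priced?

9.725%

Credit score 672 ≥ 642; Debt-to-income = 2,635/7,450 = 35.4% — meets 38% limit
LTV: 224,400 ÷ 255,000 = 88%, within 95% cap
Row: 672 falls in 642–688. Column: 88% falls in 87.01–95%. Rate = 9.725%.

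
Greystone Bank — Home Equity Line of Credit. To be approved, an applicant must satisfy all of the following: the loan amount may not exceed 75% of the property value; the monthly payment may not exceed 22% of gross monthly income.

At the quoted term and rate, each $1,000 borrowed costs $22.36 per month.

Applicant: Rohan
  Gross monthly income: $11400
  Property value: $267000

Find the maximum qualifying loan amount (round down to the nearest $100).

$112,100

Payment cap: 22% × $11,400 = $2,508/month.
At $22.36 per $1,000, that supports 2,508/22.36 × 1,000 ≈ $112,164 → $112,100.
LTV cap: 75% × $267,000 = $200,250 → $200,200.
Binding constraint: payment-to-income.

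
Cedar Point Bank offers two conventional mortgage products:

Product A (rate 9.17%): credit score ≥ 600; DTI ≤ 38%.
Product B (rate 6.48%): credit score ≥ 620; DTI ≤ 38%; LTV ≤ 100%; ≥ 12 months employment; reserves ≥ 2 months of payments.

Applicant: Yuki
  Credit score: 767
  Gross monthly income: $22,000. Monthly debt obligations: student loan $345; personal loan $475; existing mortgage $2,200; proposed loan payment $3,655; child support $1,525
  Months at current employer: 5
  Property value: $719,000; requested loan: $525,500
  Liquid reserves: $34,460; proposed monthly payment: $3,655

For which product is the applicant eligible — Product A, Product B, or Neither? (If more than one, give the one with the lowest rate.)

Total debts = (345 + 475 + 2,200 + 3,655 + 1,525) = 8,200; DTI = 8,200/22,000 = 37.3%.
LTV = 525,500/719,000 = 73.1%.
Reserves = 34,460/3,655 = 9.4 months.
Product A: score 767 ≥ 600; DTI 37.3% ≤ 38% → qualifies.
Product B: score 767 ≥ 620; DTI 37.3% ≤ 38%; LTV 73.1% ≤ 100%; employment 5 < 12 mo; reserves 9.4 ≥ 2 mo → does not qualify.

Product A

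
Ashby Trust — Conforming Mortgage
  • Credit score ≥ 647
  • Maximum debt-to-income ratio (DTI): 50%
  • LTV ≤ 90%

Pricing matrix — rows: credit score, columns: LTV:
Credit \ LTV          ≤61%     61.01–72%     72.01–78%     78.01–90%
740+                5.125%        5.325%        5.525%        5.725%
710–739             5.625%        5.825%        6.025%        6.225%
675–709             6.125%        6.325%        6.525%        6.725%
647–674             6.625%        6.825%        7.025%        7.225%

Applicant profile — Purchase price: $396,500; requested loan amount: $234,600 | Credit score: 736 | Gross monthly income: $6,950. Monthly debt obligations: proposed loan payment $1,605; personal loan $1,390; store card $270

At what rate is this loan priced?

5.625%

Credit score 736 ≥ 647; Total monthly debts = (1,605 + 1,390 + 270) = 3,265. DTI = 3,265/6,950 = 47% ≤ 50%
LTV = 234,600/396,500 = 59.2% ≤ 90%
Row: 736 falls in 710–739. Column: 59.2% falls in ≤61%. Rate = 5.625%.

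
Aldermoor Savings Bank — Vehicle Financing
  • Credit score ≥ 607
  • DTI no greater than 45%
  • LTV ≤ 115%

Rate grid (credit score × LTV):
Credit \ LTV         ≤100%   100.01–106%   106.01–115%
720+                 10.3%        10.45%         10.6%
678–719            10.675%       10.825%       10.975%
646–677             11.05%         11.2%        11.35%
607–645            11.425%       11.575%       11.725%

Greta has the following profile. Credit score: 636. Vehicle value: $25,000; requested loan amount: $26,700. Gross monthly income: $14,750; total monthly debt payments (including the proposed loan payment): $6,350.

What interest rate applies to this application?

Credit score 636 ≥ 607; DTI = 6,350/14,750 = 43.1% ≤ 45%
LTV = 26,700/25,000 = 106.8% ≤ 115%
Row: 636 falls in 607–645. Column: 106.8% falls in 106.01–115%. Rate = 11.725%.

11.725%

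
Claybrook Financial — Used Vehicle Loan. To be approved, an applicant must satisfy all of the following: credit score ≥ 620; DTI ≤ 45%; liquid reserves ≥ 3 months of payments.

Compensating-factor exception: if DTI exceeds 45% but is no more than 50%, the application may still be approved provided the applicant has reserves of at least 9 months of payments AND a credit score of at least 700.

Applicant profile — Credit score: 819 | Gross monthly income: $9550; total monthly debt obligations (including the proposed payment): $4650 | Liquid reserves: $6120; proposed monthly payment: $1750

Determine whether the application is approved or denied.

Credit score 819 ≥ 620 (meets base)
DTI = 4,650/9,550 = 48.7% > 45% — standard DTI limit exceeded.
Liquid reserves cover 6,120/1,750 = 3.5 months — ≥ 3 required
48.7% falls in the override range (45%–50%), so the compensating-factor test applies.
Reserves 3.5 < 9 months; credit score 819 ≥ 700.
Compensating-factor requirement not fully met.

Denied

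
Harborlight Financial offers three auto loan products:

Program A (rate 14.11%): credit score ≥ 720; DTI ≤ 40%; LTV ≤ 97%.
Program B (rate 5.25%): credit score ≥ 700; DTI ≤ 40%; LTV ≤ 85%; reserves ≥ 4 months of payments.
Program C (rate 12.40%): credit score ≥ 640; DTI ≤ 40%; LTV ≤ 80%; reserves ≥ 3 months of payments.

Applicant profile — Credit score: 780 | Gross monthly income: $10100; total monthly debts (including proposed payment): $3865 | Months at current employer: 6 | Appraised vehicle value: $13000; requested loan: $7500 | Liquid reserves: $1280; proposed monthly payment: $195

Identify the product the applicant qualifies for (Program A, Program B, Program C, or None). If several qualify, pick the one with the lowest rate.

DTI = 3,865/10,100 = 38.3%.
LTV = 7,500/13,000 = 57.7%.
Reserves = 1,280/195 = 6.6 months.
Program A: score 780 ≥ 720; DTI 38.3% ≤ 40%; LTV 57.7% ≤ 97% → qualifies.
Program B: score 780 ≥ 700; DTI 38.3% ≤ 40%; LTV 57.7% ≤ 85%; reserves 6.6 ≥ 4 mo → qualifies.
Program C: score 780 ≥ 640; DTI 38.3% ≤ 40%; LTV 57.7% ≤ 80%; reserves 6.6 ≥ 3 mo → qualifies.
Qualifying: Program A, Program B, Program C. Lowest rate is 5.25% → Program B.

Program B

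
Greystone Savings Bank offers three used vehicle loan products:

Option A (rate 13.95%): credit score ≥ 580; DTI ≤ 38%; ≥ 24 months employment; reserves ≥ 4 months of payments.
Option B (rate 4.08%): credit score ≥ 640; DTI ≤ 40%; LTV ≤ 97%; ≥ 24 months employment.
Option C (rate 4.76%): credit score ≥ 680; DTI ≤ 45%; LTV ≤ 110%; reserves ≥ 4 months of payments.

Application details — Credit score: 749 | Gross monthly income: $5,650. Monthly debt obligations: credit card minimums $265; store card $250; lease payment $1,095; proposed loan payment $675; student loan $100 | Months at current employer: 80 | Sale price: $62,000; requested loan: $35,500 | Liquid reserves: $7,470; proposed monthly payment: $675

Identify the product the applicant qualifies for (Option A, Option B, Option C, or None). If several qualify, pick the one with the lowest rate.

Total debts = (265 + 250 + 1,095 + 675 + 100) = 2,385; DTI = 2,385/5,650 = 42.2%.
LTV = 35,500/62,000 = 57.3%.
Reserves = 7,470/675 = 11.1 months.
Option A: score 749 ≥ 580; DTI 42.2% > 38%; employment 80 ≥ 24 mo; reserves 11.1 ≥ 4 mo → does not qualify.
Option B: score 749 ≥ 640; DTI 42.2% > 40%; LTV 57.3% ≤ 97%; employment 80 ≥ 24 mo → does not qualify.
Option C: score 749 ≥ 680; DTI 42.2% ≤ 45%; LTV 57.3% ≤ 110%; reserves 11.1 ≥ 4 mo → qualifies.

Option C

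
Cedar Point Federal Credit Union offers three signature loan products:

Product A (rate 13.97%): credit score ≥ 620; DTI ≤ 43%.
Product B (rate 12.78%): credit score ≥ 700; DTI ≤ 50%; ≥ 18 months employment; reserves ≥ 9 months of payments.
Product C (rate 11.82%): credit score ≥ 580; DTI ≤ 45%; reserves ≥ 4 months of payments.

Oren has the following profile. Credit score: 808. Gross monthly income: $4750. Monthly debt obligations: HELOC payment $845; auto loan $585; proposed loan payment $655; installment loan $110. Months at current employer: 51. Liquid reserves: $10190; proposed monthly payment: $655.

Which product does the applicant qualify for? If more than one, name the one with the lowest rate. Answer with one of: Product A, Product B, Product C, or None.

Product B

Total debts = (845 + 585 + 655 + 110) = 2,195; DTI = 2,195/4,750 = 46.2%.
Reserves = 10,190/655 = 15.6 months.
Product A: score 808 ≥ 620; DTI 46.2% > 43% → does not qualify.
Product B: score 808 ≥ 700; DTI 46.2% ≤ 50%; employment 51 ≥ 18 mo; reserves 15.6 ≥ 9 mo → qualifies.
Product C: score 808 ≥ 580; DTI 46.2% > 45%; reserves 15.6 ≥ 4 mo → does not qualify.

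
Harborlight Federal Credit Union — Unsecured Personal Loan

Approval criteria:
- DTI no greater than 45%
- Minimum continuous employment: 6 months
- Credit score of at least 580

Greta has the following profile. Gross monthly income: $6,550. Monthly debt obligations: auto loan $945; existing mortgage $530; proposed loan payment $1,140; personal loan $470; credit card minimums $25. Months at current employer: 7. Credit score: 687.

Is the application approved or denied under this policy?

Total monthly debts = (945 + 530 + 1,140 + 470 + 25) = 3,110. DTI: 3,110 ÷ 6,550 = 47.5%, exceeds the 45% cap
Employment 7 ≥ 6 months
Credit score 687 ≥ 580 (meets)
Fails on DTI.

Denied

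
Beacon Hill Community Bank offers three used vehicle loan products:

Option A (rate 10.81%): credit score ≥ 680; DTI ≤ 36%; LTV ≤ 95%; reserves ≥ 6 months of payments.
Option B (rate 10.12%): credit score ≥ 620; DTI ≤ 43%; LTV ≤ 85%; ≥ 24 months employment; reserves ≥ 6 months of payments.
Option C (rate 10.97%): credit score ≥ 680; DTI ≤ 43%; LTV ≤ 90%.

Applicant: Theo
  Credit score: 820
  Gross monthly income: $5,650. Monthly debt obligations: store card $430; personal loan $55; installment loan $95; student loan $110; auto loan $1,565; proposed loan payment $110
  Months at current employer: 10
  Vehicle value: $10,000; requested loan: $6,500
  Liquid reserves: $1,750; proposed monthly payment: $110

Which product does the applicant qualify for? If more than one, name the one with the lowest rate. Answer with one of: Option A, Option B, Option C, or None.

Total debts = (430 + 55 + 95 + 110 + 1,565 + 110) = 2,365; DTI = 2,365/5,650 = 41.9%.
LTV = 6,500/10,000 = 65%.
Reserves = 1,750/110 = 15.9 months.
Option A: score 820 ≥ 680; DTI 41.9% > 36%; LTV 65% ≤ 95%; reserves 15.9 ≥ 6 mo → does not qualify.
Option B: score 820 ≥ 620; DTI 41.9% ≤ 43%; LTV 65% ≤ 85%; employment 10 < 24 mo; reserves 15.9 ≥ 6 mo → does not qualify.
Option C: score 820 ≥ 680; DTI 41.9% ≤ 43%; LTV 65% ≤ 90% → qualifies.

Option C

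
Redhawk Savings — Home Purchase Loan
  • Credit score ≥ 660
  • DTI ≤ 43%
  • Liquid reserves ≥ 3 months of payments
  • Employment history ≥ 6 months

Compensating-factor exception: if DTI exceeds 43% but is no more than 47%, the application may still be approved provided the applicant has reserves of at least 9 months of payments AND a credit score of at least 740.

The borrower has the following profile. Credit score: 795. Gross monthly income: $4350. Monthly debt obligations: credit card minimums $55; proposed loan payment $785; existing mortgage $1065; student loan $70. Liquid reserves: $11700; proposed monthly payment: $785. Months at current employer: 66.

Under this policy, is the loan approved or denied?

Approved

Credit score 795 ≥ 660 (meets base)
Total debts = (55 + 785 + 1,065 + 70) = 1,975. DTI: 1,975 ÷ 4,350 = 45.4%, over the 43% base limit.
Liquid reserves cover 11,700/785 = 14.9 months — ≥ 3 required
Employment 66 ≥ 6 months
DTI 45.4% is within the 43%–47% exception band; checking compensating factors.
Override check — reserves: 14.9 mo (ok); score: 795 (ok).
Both override conditions satisfied; DTI exception granted.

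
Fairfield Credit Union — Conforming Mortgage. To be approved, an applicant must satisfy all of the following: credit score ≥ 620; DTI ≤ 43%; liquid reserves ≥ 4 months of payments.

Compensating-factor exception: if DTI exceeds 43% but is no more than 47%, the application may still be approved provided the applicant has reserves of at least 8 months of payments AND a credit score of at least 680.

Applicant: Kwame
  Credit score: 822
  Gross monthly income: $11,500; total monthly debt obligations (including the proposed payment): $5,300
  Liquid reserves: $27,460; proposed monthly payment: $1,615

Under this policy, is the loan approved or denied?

Approved

Credit score 822 ≥ 620 (meets base)
DTI: 5,300 ÷ 11,500 = 46.1%, over the 43% base limit.
Reserves = 27,460/1,615 = 17.0 months ≥ 4
DTI 46.1% is within the 43%–47% exception band; checking compensating factors.
Reserves 17.0 ≥ 8 months; credit score 822 ≥ 680.
Both override conditions satisfied; DTI exception granted.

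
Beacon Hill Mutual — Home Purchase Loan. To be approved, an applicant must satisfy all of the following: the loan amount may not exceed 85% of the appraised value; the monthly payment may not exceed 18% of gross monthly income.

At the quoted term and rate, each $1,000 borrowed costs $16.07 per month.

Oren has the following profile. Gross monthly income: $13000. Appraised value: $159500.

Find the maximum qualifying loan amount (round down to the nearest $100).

$135,500

Payment cap: 18% × $13,000 = $2,340/month.
At $16.07 per $1,000, that supports 2,340/16.07 × 1,000 ≈ $145,612 → $145,600.
LTV cap: 85% × $159,500 = $135,575 → $135,500.
Binding constraint: loan-to-value.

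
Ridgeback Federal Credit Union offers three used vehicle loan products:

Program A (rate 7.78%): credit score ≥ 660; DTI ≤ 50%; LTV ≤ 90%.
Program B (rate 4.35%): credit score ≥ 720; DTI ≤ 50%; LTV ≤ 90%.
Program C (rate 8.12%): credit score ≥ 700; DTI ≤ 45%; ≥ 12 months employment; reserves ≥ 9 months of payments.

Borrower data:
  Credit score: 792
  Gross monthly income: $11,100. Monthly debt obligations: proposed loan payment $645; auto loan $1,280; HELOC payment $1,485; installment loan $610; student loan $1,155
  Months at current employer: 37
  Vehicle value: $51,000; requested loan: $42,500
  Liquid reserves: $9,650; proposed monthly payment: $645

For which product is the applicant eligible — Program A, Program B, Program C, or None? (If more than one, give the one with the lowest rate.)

Program B

Total debts = (645 + 1,280 + 1,485 + 610 + 1,155) = 5,175; DTI = 5,175/11,100 = 46.6%.
LTV = 42,500/51,000 = 83.3%.
Reserves = 9,650/645 = 15.0 months.
Program A: score 792 ≥ 660; DTI 46.6% ≤ 50%; LTV 83.3% ≤ 90% → qualifies.
Program B: score 792 ≥ 720; DTI 46.6% ≤ 50%; LTV 83.3% ≤ 90% → qualifies.
Program C: score 792 ≥ 700; DTI 46.6% > 45%; employment 37 ≥ 12 mo; reserves 15.0 ≥ 9 mo → does not qualify.
Qualifying: Program A, Program B. Lowest rate is 4.35% → Program B.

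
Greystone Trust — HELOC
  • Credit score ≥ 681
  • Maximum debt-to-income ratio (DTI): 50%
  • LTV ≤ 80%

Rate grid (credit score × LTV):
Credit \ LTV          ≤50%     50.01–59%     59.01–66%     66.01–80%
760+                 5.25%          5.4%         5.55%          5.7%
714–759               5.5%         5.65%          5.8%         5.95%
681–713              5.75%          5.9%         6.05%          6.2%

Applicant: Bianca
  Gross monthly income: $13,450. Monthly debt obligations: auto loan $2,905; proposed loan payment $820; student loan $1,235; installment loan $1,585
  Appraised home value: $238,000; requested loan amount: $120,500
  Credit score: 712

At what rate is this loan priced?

Credit score 712 ≥ 681; Total monthly debts = (2,905 + 820 + 1,235 + 1,585) = 6,545. DTI = 6,545/13,450 = 48.7% ≤ 50%
LTV = 120,500/238,000 = 50.6% ≤ 80%
Credit 712 → row 681–713; LTV 50.6% → column 50.01–59%. Grid cell → 5.9%.

5.9%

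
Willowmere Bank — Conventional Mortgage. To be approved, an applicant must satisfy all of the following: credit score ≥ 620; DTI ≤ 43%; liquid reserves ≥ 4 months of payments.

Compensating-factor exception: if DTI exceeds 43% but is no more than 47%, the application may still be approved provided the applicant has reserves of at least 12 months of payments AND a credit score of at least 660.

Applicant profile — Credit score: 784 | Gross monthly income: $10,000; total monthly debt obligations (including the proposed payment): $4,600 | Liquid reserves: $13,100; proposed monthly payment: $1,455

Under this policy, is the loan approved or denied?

Denied

Credit score 784 ≥ 620 (meets base)
DTI: 4,600 ÷ 10,000 = 46%, over the 43% base limit.
Reserves = 13,100/1,455 = 9.0 months ≥ 4
DTI 46% is within the 43%–47% exception band; checking compensating factors.
Reserves 9.0 < 12 months; credit score 784 ≥ 660.
Override conditions not both satisfied; exception does not apply.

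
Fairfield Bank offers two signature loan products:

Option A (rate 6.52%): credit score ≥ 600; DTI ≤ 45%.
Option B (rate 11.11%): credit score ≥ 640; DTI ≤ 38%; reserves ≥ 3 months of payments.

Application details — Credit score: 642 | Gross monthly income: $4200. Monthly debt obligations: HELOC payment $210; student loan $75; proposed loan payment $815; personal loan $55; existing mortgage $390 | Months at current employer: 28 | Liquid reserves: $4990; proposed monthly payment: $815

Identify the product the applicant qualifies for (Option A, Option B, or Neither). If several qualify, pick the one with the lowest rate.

Option A

Total debts = (210 + 75 + 815 + 55 + 390) = 1,545; DTI = 1,545/4,200 = 36.8%.
Reserves = 4,990/815 = 6.1 months.
Option A: score 642 ≥ 600; DTI 36.8% ≤ 45% → qualifies.
Option B: score 642 ≥ 640; DTI 36.8% ≤ 38%; reserves 6.1 ≥ 3 mo → qualifies.
Qualifying: Option A, Option B. Lowest rate is 6.52% → Option A.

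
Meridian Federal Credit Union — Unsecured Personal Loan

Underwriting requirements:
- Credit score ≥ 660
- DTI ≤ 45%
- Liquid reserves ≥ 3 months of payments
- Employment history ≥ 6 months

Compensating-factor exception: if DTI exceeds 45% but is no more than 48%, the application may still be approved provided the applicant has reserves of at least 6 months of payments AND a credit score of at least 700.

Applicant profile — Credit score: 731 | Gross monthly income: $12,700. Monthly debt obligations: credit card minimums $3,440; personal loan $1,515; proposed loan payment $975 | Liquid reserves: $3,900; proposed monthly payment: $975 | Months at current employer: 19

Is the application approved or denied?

Denied

Credit score 731 ≥ 660 (meets base)
Total debts = (3,440 + 1,515 + 975) = 5,930. DTI: 5,930 ÷ 12,700 = 46.7%, over the 45% base limit.
Reserves = 3,900/975 = 4.0 months ≥ 3
Employment 19 ≥ 6 months
DTI 46.7% is within the 45%–48% exception band; checking compensating factors.
Reserves 4.0 < 6 months; credit score 731 ≥ 700.
Compensating-factor requirement not fully met.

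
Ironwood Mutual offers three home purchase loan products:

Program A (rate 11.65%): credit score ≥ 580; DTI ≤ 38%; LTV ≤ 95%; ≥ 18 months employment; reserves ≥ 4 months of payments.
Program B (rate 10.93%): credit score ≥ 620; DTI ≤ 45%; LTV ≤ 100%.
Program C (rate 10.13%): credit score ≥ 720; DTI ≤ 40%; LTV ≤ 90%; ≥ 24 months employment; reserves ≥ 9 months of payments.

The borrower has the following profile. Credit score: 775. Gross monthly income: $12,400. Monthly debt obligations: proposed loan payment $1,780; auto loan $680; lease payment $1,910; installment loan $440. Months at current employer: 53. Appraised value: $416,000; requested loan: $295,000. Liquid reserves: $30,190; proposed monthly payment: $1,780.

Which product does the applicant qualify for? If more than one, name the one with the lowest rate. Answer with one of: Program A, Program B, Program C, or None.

Total debts = (1,780 + 680 + 1,910 + 440) = 4,810; DTI = 4,810/12,400 = 38.8%.
LTV = 295,000/416,000 = 70.9%.
Reserves = 30,190/1,780 = 17.0 months.
Program A: score 775 ≥ 580; DTI 38.8% > 38%; LTV 70.9% ≤ 95%; employment 53 ≥ 18 mo; reserves 17.0 ≥ 4 mo → does not qualify.
Program B: score 775 ≥ 620; DTI 38.8% ≤ 45%; LTV 70.9% ≤ 100% → qualifies.
Program C: score 775 ≥ 720; DTI 38.8% ≤ 40%; LTV 70.9% ≤ 90%; employment 53 ≥ 24 mo; reserves 17.0 ≥ 9 mo → qualifies.
Qualifying: Program B, Program C. Lowest rate is 10.13% → Program C.

Program C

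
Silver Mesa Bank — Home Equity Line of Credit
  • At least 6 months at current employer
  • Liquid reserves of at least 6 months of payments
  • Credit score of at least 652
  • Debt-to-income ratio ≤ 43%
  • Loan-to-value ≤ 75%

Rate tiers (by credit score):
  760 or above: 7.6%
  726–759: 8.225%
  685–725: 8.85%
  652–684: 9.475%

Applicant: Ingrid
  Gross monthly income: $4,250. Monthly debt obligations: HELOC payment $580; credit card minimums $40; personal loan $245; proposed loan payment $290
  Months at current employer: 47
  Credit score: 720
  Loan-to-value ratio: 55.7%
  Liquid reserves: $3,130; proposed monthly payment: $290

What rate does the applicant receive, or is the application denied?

Approved at 8.85%

Credit score 720 ≥ 652 (meets minimum)
Total monthly debts = (580 + 40 + 245 + 290) = 1,155. Debt-to-income = 1,155/4,250 = 27.2% — meets 43% limit
Employment 47 ≥ 6 months
Liquid reserves cover 3,130/290 = 10.8 months — ≥ 6 required
LTV 55.7% ≤ 75%
All requirements met. Score 720 falls in the 685–725 tier → 8.85%.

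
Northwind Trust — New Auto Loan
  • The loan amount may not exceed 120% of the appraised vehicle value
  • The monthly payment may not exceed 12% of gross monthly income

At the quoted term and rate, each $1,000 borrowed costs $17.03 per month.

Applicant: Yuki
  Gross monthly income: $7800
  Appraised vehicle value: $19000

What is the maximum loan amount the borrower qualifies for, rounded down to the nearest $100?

Payment cap: 12% × $7,800 = $936/month.
At $17.03 per $1,000, that supports 936/17.03 × 1,000 ≈ $54,961 → $54,900.
LTV cap: 120% × $19,000 = $22,800 → $22,800.
Binding constraint: loan-to-value.

$22,800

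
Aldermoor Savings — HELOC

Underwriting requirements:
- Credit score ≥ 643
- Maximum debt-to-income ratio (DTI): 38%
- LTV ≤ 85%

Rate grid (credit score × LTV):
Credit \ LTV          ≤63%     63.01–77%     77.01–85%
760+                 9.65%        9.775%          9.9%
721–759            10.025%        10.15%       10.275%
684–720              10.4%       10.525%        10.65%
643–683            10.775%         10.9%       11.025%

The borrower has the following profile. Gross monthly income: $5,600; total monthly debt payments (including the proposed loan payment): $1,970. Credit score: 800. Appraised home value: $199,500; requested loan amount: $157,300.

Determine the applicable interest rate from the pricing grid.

Credit score 800 ≥ 643; Debt-to-income = 1,970/5,600 = 35.2% — meets 38% limit
LTV: 157,300 ÷ 199,500 = 78.8%, within 85% cap
Credit 800 → row 760+; LTV 78.8% → column 77.01–85%. Grid cell → 9.9%.

9.9%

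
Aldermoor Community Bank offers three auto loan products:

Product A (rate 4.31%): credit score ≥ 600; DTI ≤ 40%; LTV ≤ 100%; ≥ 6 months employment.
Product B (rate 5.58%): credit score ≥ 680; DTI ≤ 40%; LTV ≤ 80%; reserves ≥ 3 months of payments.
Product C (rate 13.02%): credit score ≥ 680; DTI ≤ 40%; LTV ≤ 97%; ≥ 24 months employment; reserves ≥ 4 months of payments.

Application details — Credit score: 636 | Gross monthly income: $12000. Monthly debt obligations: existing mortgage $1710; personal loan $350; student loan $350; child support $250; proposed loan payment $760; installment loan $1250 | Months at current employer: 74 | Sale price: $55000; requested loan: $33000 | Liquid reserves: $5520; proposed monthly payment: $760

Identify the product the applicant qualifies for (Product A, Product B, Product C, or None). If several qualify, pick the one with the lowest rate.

Total debts = (1,710 + 350 + 350 + 250 + 760 + 1,250) = 4,670; DTI = 4,670/12,000 = 38.9%.
LTV = 33,000/55,000 = 60%.
Reserves = 5,520/760 = 7.3 months.
Product A: score 636 ≥ 600; DTI 38.9% ≤ 40%; LTV 60% ≤ 100%; employment 74 ≥ 6 mo → qualifies.
Product B: score 636 < 680; DTI 38.9% ≤ 40%; LTV 60% ≤ 80%; reserves 7.3 ≥ 3 mo → does not qualify.
Product C: score 636 < 680; DTI 38.9% ≤ 40%; LTV 60% ≤ 97%; employment 74 ≥ 24 mo; reserves 7.3 ≥ 4 mo → does not qualify.

Product A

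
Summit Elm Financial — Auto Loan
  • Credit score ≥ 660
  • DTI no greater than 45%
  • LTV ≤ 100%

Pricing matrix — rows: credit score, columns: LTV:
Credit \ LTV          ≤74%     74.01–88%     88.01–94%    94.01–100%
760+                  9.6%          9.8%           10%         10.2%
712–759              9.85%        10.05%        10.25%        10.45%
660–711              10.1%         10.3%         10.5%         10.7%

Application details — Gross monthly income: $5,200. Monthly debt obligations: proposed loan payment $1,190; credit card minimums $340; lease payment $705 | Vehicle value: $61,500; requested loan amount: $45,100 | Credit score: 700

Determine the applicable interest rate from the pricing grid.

Credit score 700 ≥ 660; Total monthly debts = (1,190 + 340 + 705) = 2,235. Debt-to-income = 2,235/5,200 = 43% — meets 45% limit
LTV = 45,100/61,500 = 73.3% ≤ 100%
Credit 700 → row 660–711; LTV 73.3% → column ≤74%. Grid cell → 10.1%.

10.1%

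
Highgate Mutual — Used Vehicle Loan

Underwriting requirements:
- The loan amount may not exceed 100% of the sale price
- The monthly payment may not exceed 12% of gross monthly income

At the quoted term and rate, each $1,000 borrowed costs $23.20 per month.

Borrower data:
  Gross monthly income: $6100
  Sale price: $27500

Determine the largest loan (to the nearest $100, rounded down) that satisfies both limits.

$27,500

Payment cap: 12% × $6,100 = $732/month.
At $23.20 per $1,000, that supports 732/23.20 × 1,000 ≈ $31,551 → $31,500.
LTV cap: 100% × $27,500 = $27,500 → $27,500.
Binding constraint: loan-to-value.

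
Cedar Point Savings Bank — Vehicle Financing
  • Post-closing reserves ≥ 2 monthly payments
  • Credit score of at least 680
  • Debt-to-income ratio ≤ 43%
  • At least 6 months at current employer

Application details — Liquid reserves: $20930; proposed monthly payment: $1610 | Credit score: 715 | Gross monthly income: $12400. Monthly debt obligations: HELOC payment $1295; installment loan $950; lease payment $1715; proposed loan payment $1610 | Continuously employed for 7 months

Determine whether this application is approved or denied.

Denied

Liquid reserves cover 20,930/1,610 = 13.0 months — ≥ 2 required
Credit score 715 ≥ 680 (meets)
Total monthly debts = (1,295 + 950 + 1,715 + 1,610) = 5,570. DTI = 5,570/12,400 = 44.9% > 43%
Employment 7 ≥ 6 months
Fails on DTI.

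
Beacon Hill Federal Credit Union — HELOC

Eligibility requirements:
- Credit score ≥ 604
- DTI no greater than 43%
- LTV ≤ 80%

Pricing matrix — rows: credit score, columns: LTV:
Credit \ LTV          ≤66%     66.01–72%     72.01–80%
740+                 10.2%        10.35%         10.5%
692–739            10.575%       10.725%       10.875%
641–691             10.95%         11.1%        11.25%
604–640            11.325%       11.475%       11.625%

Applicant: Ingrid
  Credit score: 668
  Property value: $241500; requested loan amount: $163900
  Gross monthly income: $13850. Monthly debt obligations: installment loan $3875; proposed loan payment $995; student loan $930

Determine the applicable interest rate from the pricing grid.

11.1%

Credit score 668 ≥ 604; Total monthly debts = (3,875 + 995 + 930) = 5,800. DTI = 5,800/13,850 = 41.9% ≤ 43%
LTV = 163,900/241,500 = 67.9% ≤ 80%
Score 668 is in the 641–691 band; LTV 67.9% is in the 66.01–72% band → 11.1%.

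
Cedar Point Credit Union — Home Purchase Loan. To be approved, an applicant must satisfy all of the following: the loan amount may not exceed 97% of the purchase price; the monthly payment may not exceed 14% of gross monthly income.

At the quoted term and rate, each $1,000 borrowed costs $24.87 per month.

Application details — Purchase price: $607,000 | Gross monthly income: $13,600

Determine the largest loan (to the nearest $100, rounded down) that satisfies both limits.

Payment cap: 14% × $13,600 = $1,904/month.
At $24.87 per $1,000, that supports 1,904/24.87 × 1,000 ≈ $76,558 → $76,500.
LTV cap: 97% × $607,000 = $588,790 → $588,700.
Binding constraint: payment-to-income.

$76,500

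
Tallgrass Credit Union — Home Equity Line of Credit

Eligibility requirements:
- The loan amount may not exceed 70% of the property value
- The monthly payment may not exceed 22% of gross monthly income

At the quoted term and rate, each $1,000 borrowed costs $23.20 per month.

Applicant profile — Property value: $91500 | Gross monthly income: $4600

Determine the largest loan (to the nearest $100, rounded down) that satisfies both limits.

Payment cap: 22% × $4,600 = $1,012/month.
At $23.20 per $1,000, that supports 1,012/23.20 × 1,000 ≈ $43,620 → $43,600.
LTV cap: 70% × $91,500 = $64,050 → $64,000.
Binding constraint: payment-to-income.

$43,600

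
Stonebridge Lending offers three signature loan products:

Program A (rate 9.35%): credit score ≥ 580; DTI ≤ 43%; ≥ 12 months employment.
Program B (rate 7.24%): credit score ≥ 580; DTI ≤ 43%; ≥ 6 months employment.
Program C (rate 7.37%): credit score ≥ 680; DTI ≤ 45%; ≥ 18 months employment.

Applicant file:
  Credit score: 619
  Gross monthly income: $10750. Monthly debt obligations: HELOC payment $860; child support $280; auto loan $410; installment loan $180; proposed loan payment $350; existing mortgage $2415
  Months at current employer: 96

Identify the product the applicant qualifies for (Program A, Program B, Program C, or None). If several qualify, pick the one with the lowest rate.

Program B

Total debts = (860 + 280 + 410 + 180 + 350 + 2,415) = 4,495; DTI = 4,495/10,750 = 41.8%.
Program A: score 619 ≥ 580; DTI 41.8% ≤ 43%; employment 96 ≥ 12 mo → qualifies.
Program B: score 619 ≥ 580; DTI 41.8% ≤ 43%; employment 96 ≥ 6 mo → qualifies.
Program C: score 619 < 680; DTI 41.8% ≤ 45%; employment 96 ≥ 18 mo → does not qualify.
Qualifying: Program A, Program B. Lowest rate is 7.24% → Program B.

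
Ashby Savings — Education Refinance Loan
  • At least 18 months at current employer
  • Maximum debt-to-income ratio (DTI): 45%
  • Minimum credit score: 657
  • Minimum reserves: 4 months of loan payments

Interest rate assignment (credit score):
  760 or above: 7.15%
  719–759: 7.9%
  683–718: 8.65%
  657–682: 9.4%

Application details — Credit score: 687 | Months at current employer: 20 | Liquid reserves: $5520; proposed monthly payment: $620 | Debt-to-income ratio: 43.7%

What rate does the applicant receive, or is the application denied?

Credit score 687 ≥ 657 (meets minimum)
Employment 20 ≥ 18 months
Debt-to-income 43.7% vs 45% cap — pass
Reserves: 5,520 ÷ 620 = 8.9 months (meets 4-month minimum)
All requirements met. Score 687 falls in the 683–718 tier → 8.65%.

Approved at 8.65%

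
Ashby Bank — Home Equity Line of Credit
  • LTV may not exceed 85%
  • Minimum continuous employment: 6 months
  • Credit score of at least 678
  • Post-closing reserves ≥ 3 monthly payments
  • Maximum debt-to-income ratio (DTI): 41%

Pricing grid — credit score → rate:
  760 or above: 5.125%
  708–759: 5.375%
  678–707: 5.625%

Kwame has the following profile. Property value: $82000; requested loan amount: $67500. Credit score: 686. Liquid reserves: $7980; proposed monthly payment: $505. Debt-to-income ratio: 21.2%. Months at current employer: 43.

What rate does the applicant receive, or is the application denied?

Approved at 5.625%

Credit score 686 ≥ 678 (meets minimum)
LTV = 67,500/82,000 = 82.3% ≤ 85%
Employment 43 ≥ 6 months
DTI 21.2% ≤ 41%
Reserves: 7,980 ÷ 505 = 15.8 months (meets 3-month minimum)
All requirements met. Score 686 falls in the 678–707 tier → 5.625%.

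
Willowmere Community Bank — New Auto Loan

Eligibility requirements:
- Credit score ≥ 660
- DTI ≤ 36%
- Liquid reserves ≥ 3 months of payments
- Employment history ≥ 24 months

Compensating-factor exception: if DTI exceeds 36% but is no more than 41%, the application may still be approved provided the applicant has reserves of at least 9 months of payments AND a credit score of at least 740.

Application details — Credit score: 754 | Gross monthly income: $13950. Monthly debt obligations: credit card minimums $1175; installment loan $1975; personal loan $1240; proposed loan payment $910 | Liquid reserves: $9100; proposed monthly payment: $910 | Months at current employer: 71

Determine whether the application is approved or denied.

Approved

Credit score 754 ≥ 660 (meets base)
Total debts = (1,175 + 1,975 + 1,240 + 910) = 5,300. DTI: 5,300 ÷ 13,950 = 38%, over the 36% base limit.
Reserves: 9,100 ÷ 910 = 10.0 months (meets 3-month minimum)
Employment 71 ≥ 24 months
38% falls in the override range (36%–41%), so the compensating-factor test applies.
Override check — reserves: 10.0 mo (ok); score: 754 (ok).
Both override conditions satisfied; DTI exception granted.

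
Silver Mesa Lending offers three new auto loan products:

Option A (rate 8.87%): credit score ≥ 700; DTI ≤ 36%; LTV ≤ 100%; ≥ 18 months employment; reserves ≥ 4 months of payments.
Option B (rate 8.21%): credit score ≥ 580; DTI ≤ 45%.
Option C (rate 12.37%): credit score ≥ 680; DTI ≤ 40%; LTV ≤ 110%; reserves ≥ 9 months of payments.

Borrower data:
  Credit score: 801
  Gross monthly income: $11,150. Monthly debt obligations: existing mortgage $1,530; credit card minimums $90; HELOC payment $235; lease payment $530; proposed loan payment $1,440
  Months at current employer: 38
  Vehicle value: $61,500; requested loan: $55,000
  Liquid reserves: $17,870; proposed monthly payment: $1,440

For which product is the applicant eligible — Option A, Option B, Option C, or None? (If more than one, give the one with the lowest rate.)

Total debts = (1,530 + 90 + 235 + 530 + 1,440) = 3,825; DTI = 3,825/11,150 = 34.3%.
LTV = 55,000/61,500 = 89.4%.
Reserves = 17,870/1,440 = 12.4 months.
Option A: score 801 ≥ 700; DTI 34.3% ≤ 36%; LTV 89.4% ≤ 100%; employment 38 ≥ 18 mo; reserves 12.4 ≥ 4 mo → qualifies.
Option B: score 801 ≥ 580; DTI 34.3% ≤ 45% → qualifies.
Option C: score 801 ≥ 680; DTI 34.3% ≤ 40%; LTV 89.4% ≤ 110%; reserves 12.4 ≥ 9 mo → qualifies.
Qualifying: Option A, Option B, Option C. Lowest rate is 8.21% → Option B.

Option B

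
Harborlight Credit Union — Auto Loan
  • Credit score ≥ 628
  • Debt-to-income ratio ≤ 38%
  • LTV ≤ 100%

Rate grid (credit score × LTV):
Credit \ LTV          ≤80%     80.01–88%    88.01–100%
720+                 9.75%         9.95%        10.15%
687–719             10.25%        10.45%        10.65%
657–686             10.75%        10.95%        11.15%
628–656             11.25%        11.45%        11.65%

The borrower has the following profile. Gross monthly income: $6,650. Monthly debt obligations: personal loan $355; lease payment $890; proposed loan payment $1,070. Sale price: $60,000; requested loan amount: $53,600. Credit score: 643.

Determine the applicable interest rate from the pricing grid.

11.65%

Credit score 643 ≥ 628; Total monthly debts = (355 + 890 + 1,070) = 2,315. Debt-to-income = 2,315/6,650 = 34.8% — meets 38% limit
Loan-to-value = 53,600/60,000 = 89.3% — pass (100% max)
Row: 643 falls in 628–656. Column: 89.3% falls in 88.01–100%. Rate = 11.65%.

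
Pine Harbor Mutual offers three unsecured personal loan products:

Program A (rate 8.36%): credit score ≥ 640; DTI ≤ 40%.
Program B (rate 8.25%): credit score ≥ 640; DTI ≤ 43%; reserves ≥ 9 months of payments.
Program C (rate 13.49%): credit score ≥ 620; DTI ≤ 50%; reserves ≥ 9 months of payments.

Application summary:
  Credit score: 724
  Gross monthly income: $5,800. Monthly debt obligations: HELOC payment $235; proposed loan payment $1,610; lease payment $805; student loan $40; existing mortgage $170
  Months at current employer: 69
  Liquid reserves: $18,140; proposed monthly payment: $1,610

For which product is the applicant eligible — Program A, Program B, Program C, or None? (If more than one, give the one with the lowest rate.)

Program C

Total debts = (235 + 1,610 + 805 + 40 + 170) = 2,860; DTI = 2,860/5,800 = 49.3%.
Reserves = 18,140/1,610 = 11.3 months.
Program A: score 724 ≥ 640; DTI 49.3% > 40% → does not qualify.
Program B: score 724 ≥ 640; DTI 49.3% > 43%; reserves 11.3 ≥ 9 mo → does not qualify.
Program C: score 724 ≥ 620; DTI 49.3% ≤ 50%; reserves 11.3 ≥ 9 mo → qualifies.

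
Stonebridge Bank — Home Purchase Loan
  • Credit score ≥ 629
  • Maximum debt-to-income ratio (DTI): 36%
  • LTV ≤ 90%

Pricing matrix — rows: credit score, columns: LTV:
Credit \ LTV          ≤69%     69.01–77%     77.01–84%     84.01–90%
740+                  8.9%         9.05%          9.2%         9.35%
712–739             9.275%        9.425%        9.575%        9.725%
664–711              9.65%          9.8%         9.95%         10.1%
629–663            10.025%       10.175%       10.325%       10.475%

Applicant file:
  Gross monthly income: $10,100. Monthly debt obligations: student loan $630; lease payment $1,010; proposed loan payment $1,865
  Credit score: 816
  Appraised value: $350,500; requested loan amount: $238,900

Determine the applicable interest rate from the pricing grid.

8.9%

Credit score 816 ≥ 629; Total monthly debts = (630 + 1,010 + 1,865) = 3,505. Debt-to-income = 3,505/10,100 = 34.7% — meets 36% limit
LTV: 238,900 ÷ 350,500 = 68.2%, within 90% cap
Score 816 is in the 740+ band; LTV 68.2% is in the ≤69% band → 8.9%.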